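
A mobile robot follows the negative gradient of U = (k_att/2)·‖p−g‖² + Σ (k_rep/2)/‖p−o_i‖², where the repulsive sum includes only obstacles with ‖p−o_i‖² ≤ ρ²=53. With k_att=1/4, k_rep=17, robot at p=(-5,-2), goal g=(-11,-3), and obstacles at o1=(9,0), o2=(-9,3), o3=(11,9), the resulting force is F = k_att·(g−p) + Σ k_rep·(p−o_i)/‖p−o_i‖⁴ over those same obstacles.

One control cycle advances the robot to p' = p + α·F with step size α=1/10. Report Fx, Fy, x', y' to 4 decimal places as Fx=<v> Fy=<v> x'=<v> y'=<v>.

Fx=-1.4595 Fy=-0.3006 x'=-5.1460 y'=-2.0301

F_att = 1/4·(g−p) = 1/4·(-6,-1) = (-1.5000,-0.2500)
o1: d²=200 > ρ²=53 → inactive
o2: d²=41 ≤ ρ²=53; F_rep = 17·(4,-5)/41² = (0.0405,-0.0506)
o3: d²=377 > ρ²=53 → inactive
F = F_att + ΣF_rep = (-1.4595,-0.3006)
p' = p + 1/10·F = (-5.1460,-2.0301)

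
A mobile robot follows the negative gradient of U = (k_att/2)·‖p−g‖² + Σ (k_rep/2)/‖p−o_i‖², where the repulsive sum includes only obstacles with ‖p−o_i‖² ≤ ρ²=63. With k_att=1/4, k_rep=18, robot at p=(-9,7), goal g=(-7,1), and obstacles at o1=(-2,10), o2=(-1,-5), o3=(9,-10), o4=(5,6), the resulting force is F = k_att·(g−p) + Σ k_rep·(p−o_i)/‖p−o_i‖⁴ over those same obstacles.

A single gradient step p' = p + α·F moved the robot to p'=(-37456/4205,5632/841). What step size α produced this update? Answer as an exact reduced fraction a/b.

α = 1/5

F_att = 1/4·(g−p) = 1/4·(2,-6) = (0.5000,-1.5000)
o1: d²=58 ≤ ρ²=63; F_rep = 18·(-7,-3)/58² = (-0.0375,-0.0161)
o2: d²=208 > ρ²=63 → inactive
o3: d²=613 > ρ²=63 → inactive
o4: d²=197 > ρ²=63 → inactive
F = F_att + ΣF_rep = (0.4625,-1.5161)
Δp = p'−p = (0.0925,-0.3032); α = Δx/Fx = (389/4205) / (389/841) = 1/5
check: Δy/Fy = (-255/841) / (-1275/841) = 1/5 ✓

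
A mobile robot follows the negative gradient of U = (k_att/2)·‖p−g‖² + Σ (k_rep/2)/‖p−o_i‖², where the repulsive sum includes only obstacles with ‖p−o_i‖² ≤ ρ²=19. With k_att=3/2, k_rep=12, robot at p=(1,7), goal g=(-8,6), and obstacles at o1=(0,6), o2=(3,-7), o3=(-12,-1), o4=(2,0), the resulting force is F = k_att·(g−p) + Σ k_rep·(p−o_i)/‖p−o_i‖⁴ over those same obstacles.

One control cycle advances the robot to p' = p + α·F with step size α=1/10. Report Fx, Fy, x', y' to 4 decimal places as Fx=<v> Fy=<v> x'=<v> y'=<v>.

F_att = 3/2·(g−p) = 3/2·(-9,-1) = (-13.5000,-1.5000)
o1: d²=2 ≤ ρ²=19; F_rep = 12·(1,1)/2² = (3.0000,3.0000)
o2: d²=200 > ρ²=19 → inactive
o3: d²=233 > ρ²=19 → inactive
o4: d²=50 > ρ²=19 → inactive
F = F_att + ΣF_rep = (-10.5000,1.5000)
p' = p + 1/10·F = (-0.0500,7.1500)

Fx=-10.5000 Fy=1.5000 x'=-0.0500 y'=7.1500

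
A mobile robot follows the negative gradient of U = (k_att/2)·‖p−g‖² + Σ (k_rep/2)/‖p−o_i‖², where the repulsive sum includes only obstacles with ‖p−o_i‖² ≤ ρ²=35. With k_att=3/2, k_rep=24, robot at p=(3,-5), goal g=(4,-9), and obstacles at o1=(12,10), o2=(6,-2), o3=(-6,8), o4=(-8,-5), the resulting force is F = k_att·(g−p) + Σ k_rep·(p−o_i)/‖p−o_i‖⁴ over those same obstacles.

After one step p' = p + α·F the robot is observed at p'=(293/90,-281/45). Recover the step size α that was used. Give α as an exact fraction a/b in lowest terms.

α = 1/5

F_att = 3/2·(g−p) = 3/2·(1,-4) = (1.5000,-6.0000)
o1: d²=306 > ρ²=35 → inactive
o2: d²=18 ≤ ρ²=35; F_rep = 24·(-3,-3)/18² = (-0.2222,-0.2222)
o3: d²=250 > ρ²=35 → inactive
o4: d²=121 > ρ²=35 → inactive
F = F_att + ΣF_rep = (1.2778,-6.2222)
Δp = p'−p = (0.2556,-1.2444); α = Δx/Fx = (23/90) / (23/18) = 1/5
check: Δy/Fy = (-56/45) / (-56/9) = 1/5 ✓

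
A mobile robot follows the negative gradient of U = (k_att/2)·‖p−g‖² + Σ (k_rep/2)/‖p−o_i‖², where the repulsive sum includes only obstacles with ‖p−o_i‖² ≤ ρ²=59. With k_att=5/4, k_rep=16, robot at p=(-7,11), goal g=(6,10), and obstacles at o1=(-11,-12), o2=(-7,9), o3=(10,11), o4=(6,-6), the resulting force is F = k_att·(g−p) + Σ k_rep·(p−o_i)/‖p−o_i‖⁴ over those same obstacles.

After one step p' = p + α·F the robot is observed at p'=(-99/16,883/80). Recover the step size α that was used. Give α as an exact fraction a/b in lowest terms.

F_att = 5/4·(g−p) = 5/4·(13,-1) = (16.2500,-1.2500)
o1: d²=545 > ρ²=59 → inactive
o2: d²=4 ≤ ρ²=59; F_rep = 16·(0,2)/4² = (0.0000,2.0000)
o3: d²=289 > ρ²=59 → inactive
o4: d²=458 > ρ²=59 → inactive
F = F_att + ΣF_rep = (16.2500,0.7500)
Δp = p'−p = (0.8125,0.0375); α = Δx/Fx = (13/16) / (65/4) = 1/20
check: Δy/Fy = (3/80) / (3/4) = 1/20 ✓

α = 1/20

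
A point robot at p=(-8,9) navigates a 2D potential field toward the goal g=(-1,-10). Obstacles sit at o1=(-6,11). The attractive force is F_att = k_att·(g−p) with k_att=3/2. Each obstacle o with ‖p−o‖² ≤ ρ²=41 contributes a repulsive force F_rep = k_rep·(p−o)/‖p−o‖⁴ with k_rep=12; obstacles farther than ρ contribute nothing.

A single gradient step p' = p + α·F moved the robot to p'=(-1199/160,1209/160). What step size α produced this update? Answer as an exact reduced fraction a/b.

F_att = 3/2·(g−p) = 3/2·(7,-19) = (10.5000,-28.5000)
o1: d²=8 ≤ ρ²=41; F_rep = 12·(-2,-2)/8² = (-0.3750,-0.3750)
F = F_att + ΣF_rep = (10.1250,-28.8750)
Δp = p'−p = (0.5062,-1.4438); α = Δx/Fx = (81/160) / (81/8) = 1/20
check: Δy/Fy = (-231/160) / (-231/8) = 1/20 ✓

α = 1/20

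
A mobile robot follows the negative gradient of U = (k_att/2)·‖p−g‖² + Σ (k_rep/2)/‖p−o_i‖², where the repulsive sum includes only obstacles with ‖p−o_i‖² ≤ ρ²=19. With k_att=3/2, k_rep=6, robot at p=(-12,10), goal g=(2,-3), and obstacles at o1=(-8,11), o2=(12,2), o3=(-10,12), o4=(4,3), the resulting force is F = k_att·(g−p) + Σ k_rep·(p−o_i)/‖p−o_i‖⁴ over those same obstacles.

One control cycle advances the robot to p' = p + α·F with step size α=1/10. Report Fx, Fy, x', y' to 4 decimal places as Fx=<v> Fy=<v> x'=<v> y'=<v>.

F_att = 3/2·(g−p) = 3/2·(14,-13) = (21.0000,-19.5000)
o1: d²=17 ≤ ρ²=19; F_rep = 6·(-4,-1)/17² = (-0.0830,-0.0208)
o2: d²=640 > ρ²=19 → inactive
o3: d²=8 ≤ ρ²=19; F_rep = 6·(-2,-2)/8² = (-0.1875,-0.1875)
o4: d²=305 > ρ²=19 → inactive
F = F_att + ΣF_rep = (20.7295,-19.7083)
p' = p + 1/10·F = (-9.9271,8.0292)

Fx=20.7295 Fy=-19.7083 x'=-9.9271 y'=8.0292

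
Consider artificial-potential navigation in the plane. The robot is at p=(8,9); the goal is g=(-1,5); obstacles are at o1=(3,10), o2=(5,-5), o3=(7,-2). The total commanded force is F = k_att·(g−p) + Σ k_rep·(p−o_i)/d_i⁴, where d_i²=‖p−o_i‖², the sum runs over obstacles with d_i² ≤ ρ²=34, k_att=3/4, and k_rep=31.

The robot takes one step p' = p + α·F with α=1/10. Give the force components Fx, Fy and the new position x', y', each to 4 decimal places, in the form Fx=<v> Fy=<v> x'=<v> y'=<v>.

Fx=-6.5207 Fy=-3.0459 x'=7.3479 y'=8.6954

F_att = 3/4·(g−p) = 3/4·(-9,-4) = (-6.7500,-3.0000)
o1: d²=26 ≤ ρ²=34; F_rep = 31·(5,-1)/26² = (0.2293,-0.0459)
o2: d²=205 > ρ²=34 → inactive
o3: d²=122 > ρ²=34 → inactive
F = F_att + ΣF_rep = (-6.5207,-3.0459)
p' = p + 1/10·F = (7.3479,8.6954)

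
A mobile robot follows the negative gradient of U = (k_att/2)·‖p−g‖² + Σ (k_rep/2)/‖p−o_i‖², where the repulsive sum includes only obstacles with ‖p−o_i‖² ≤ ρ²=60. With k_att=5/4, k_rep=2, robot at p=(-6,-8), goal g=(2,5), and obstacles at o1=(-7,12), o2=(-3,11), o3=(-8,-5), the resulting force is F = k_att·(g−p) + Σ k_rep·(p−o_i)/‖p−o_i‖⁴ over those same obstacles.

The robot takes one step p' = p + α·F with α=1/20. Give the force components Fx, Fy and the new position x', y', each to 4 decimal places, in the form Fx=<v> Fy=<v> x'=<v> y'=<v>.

Fx=10.0237 Fy=16.2145 x'=-5.4988 y'=-7.1893

F_att = 5/4·(g−p) = 5/4·(8,13) = (10.0000,16.2500)
o1: d²=401 > ρ²=60 → inactive
o2: d²=370 > ρ²=60 → inactive
o3: d²=13 ≤ ρ²=60; F_rep = 2·(2,-3)/13² = (0.0237,-0.0355)
F = F_att + ΣF_rep = (10.0237,16.2145)
p' = p + 1/20·F = (-5.4988,-7.1893)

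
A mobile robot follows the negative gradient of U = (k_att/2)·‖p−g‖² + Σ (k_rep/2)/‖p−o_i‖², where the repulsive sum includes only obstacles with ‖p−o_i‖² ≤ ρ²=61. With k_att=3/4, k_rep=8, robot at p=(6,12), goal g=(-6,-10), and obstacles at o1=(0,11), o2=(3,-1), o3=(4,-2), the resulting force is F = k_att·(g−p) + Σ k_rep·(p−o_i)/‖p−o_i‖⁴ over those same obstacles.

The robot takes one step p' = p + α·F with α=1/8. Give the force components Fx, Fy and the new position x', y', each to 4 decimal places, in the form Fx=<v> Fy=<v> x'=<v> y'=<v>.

F_att = 3/4·(g−p) = 3/4·(-12,-22) = (-9.0000,-16.5000)
o1: d²=37 ≤ ρ²=61; F_rep = 8·(6,1)/37² = (0.0351,0.0058)
o2: d²=178 > ρ²=61 → inactive
o3: d²=200 > ρ²=61 → inactive
F = F_att + ΣF_rep = (-8.9649,-16.4942)
p' = p + 1/8·F = (4.8794,9.9382)

Fx=-8.9649 Fy=-16.4942 x'=4.8794 y'=9.9382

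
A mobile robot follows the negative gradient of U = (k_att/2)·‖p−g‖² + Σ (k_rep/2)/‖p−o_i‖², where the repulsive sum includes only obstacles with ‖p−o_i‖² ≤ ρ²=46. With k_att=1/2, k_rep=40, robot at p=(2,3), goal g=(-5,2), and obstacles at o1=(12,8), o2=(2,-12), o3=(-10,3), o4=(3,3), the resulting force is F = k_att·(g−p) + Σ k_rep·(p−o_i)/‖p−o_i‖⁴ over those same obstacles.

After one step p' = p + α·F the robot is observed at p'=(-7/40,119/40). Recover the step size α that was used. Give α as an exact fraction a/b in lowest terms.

F_att = 1/2·(g−p) = 1/2·(-7,-1) = (-3.5000,-0.5000)
o1: d²=125 > ρ²=46 → inactive
o2: d²=225 > ρ²=46 → inactive
o3: d²=144 > ρ²=46 → inactive
o4: d²=1 ≤ ρ²=46; F_rep = 40·(-1,0)/1² = (-40.0000,0.0000)
F = F_att + ΣF_rep = (-43.5000,-0.5000)
Δp = p'−p = (-2.1750,-0.0250); α = Δx/Fx = (-87/40) / (-87/2) = 1/20
check: Δy/Fy = (-1/40) / (-1/2) = 1/20 ✓

α = 1/20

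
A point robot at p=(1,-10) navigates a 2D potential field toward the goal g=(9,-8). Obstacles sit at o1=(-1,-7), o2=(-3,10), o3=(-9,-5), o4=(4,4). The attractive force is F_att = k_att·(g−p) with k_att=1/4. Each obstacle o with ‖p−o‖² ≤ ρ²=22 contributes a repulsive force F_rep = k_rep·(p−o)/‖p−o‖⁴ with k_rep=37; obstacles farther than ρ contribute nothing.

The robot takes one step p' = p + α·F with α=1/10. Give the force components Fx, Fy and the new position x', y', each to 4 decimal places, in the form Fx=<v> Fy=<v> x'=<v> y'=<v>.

Fx=2.4379 Fy=-0.1568 x'=1.2438 y'=-10.0157

F_att = 1/4·(g−p) = 1/4·(8,2) = (2.0000,0.5000)
o1: d²=13 ≤ ρ²=22; F_rep = 37·(2,-3)/13² = (0.4379,-0.6568)
o2: d²=416 > ρ²=22 → inactive
o3: d²=125 > ρ²=22 → inactive
o4: d²=205 > ρ²=22 → inactive
F = F_att + ΣF_rep = (2.4379,-0.1568)
p' = p + 1/10·F = (1.2438,-10.0157)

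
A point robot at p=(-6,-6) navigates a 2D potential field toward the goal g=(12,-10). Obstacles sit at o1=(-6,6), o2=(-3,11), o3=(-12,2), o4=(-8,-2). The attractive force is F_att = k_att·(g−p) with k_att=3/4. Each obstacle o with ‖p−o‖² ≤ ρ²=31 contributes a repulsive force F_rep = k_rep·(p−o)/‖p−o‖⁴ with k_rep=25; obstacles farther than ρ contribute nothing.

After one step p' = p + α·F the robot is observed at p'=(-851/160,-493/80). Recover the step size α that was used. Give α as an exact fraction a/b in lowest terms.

F_att = 3/4·(g−p) = 3/4·(18,-4) = (13.5000,-3.0000)
o1: d²=144 > ρ²=31 → inactive
o2: d²=298 > ρ²=31 → inactive
o3: d²=100 > ρ²=31 → inactive
o4: d²=20 ≤ ρ²=31; F_rep = 25·(2,-4)/20² = (0.1250,-0.2500)
F = F_att + ΣF_rep = (13.6250,-3.2500)
Δp = p'−p = (0.6813,-0.1625); α = Δx/Fx = (109/160) / (109/8) = 1/20
check: Δy/Fy = (-13/80) / (-13/4) = 1/20 ✓

α = 1/20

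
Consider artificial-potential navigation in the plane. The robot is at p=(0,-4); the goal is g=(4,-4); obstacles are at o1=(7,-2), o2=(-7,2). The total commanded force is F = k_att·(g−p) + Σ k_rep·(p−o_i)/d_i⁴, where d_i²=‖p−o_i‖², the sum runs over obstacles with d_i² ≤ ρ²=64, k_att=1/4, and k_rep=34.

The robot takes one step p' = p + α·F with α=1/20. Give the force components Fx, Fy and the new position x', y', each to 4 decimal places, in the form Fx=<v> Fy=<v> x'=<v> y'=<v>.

F_att = 1/4·(g−p) = 1/4·(4,0) = (1.0000,0.0000)
o1: d²=53 ≤ ρ²=64; F_rep = 34·(-7,-2)/53² = (-0.0847,-0.0242)
o2: d²=85 > ρ²=64 → inactive
F = F_att + ΣF_rep = (0.9153,-0.0242)
p' = p + 1/20·F = (0.0458,-4.0012)

Fx=0.9153 Fy=-0.0242 x'=0.0458 y'=-4.0012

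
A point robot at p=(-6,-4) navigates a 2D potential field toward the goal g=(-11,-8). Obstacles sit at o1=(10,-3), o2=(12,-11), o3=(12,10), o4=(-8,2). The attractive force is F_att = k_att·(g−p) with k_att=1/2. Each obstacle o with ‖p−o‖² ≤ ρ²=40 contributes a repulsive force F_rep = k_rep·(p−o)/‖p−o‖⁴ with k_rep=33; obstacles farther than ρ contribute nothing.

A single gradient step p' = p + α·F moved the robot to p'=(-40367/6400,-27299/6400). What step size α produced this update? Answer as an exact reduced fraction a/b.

α = 1/8

F_att = 1/2·(g−p) = 1/2·(-5,-4) = (-2.5000,-2.0000)
o1: d²=257 > ρ²=40 → inactive
o2: d²=373 > ρ²=40 → inactive
o3: d²=520 > ρ²=40 → inactive
o4: d²=40 ≤ ρ²=40; F_rep = 33·(2,-6)/40² = (0.0413,-0.1237)
F = F_att + ΣF_rep = (-2.4588,-2.1237)
Δp = p'−p = (-0.3073,-0.2655); α = Δx/Fx = (-1967/6400) / (-1967/800) = 1/8
check: Δy/Fy = (-1699/6400) / (-1699/800) = 1/8 ✓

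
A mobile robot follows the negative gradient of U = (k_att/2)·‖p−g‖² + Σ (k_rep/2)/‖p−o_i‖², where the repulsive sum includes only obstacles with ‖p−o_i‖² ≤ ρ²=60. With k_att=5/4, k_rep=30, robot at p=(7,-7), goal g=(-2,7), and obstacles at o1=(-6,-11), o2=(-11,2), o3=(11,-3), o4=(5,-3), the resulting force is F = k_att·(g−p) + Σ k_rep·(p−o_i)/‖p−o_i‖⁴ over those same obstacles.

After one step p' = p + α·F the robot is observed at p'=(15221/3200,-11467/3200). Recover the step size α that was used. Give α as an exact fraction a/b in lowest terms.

α = 1/5

F_att = 5/4·(g−p) = 5/4·(-9,14) = (-11.2500,17.5000)
o1: d²=185 > ρ²=60 → inactive
o2: d²=405 > ρ²=60 → inactive
o3: d²=32 ≤ ρ²=60; F_rep = 30·(-4,-4)/32² = (-0.1172,-0.1172)
o4: d²=20 ≤ ρ²=60; F_rep = 30·(2,-4)/20² = (0.1500,-0.3000)
F = F_att + ΣF_rep = (-11.2172,17.0828)
Δp = p'−p = (-2.2434,3.4166); α = Δx/Fx = (-7179/3200) / (-7179/640) = 1/5
check: Δy/Fy = (10933/3200) / (10933/640) = 1/5 ✓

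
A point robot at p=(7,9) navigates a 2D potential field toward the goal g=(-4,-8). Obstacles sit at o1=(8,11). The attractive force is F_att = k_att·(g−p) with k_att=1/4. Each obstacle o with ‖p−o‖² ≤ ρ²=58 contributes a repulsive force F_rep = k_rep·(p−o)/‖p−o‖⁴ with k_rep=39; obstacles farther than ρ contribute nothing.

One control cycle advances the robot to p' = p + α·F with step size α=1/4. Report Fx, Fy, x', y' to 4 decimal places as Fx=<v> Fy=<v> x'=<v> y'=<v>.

F_att = 1/4·(g−p) = 1/4·(-11,-17) = (-2.7500,-4.2500)
o1: d²=5 ≤ ρ²=58; F_rep = 39·(-1,-2)/5² = (-1.5600,-3.1200)
F = F_att + ΣF_rep = (-4.3100,-7.3700)
p' = p + 1/4·F = (5.9225,7.1575)

Fx=-4.3100 Fy=-7.3700 x'=5.9225 y'=7.1575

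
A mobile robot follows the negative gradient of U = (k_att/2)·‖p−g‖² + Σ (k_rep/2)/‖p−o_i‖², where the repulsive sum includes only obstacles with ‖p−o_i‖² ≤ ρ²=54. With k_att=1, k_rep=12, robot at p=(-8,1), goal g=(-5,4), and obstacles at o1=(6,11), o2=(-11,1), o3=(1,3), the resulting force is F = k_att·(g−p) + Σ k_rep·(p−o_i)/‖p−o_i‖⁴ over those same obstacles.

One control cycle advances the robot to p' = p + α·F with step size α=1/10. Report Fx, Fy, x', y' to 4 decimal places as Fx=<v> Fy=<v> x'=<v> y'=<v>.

F_att = 1·(g−p) = 1·(3,3) = (3.0000,3.0000)
o1: d²=296 > ρ²=54 → inactive
o2: d²=9 ≤ ρ²=54; F_rep = 12·(3,0)/9² = (0.4444,0.0000)
o3: d²=85 > ρ²=54 → inactive
F = F_att + ΣF_rep = (3.4444,3.0000)
p' = p + 1/10·F = (-7.6556,1.3000)

Fx=3.4444 Fy=3.0000 x'=-7.6556 y'=1.3000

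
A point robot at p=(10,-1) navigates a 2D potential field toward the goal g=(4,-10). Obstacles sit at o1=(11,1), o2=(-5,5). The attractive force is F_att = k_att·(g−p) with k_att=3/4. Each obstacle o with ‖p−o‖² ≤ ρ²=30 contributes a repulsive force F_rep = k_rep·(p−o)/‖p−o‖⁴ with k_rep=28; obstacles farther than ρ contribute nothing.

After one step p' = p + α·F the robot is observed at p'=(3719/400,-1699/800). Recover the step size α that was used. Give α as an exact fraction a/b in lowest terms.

α = 1/8

F_att = 3/4·(g−p) = 3/4·(-6,-9) = (-4.5000,-6.7500)
o1: d²=5 ≤ ρ²=30; F_rep = 28·(-1,-2)/5² = (-1.1200,-2.2400)
o2: d²=261 > ρ²=30 → inactive
F = F_att + ΣF_rep = (-5.6200,-8.9900)
Δp = p'−p = (-0.7025,-1.1238); α = Δx/Fx = (-281/400) / (-281/50) = 1/8
check: Δy/Fy = (-899/800) / (-899/100) = 1/8 ✓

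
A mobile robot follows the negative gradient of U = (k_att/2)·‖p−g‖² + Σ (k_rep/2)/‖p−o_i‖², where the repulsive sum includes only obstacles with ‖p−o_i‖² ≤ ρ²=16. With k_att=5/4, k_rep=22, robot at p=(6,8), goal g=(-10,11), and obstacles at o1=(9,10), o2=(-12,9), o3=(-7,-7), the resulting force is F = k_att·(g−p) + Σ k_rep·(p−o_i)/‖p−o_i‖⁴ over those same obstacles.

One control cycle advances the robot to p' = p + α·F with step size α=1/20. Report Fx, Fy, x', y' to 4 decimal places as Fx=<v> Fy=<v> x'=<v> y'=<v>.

F_att = 5/4·(g−p) = 5/4·(-16,3) = (-20.0000,3.7500)
o1: d²=13 ≤ ρ²=16; F_rep = 22·(-3,-2)/13² = (-0.3905,-0.2604)
o2: d²=325 > ρ²=16 → inactive
o3: d²=394 > ρ²=16 → inactive
F = F_att + ΣF_rep = (-20.3905,3.4896)
p' = p + 1/20·F = (4.9805,8.1745)

Fx=-20.3905 Fy=3.4896 x'=4.9805 y'=8.1745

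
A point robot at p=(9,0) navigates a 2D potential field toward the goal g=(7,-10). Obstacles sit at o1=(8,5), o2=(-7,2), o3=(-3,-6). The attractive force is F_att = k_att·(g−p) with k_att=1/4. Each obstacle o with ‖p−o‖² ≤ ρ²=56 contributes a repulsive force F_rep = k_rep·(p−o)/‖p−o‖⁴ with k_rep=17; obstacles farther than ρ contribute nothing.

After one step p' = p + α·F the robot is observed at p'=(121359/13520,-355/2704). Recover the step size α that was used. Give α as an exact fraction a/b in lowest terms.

α = 1/20

F_att = 1/4·(g−p) = 1/4·(-2,-10) = (-0.5000,-2.5000)
o1: d²=26 ≤ ρ²=56; F_rep = 17·(1,-5)/26² = (0.0251,-0.1257)
o2: d²=260 > ρ²=56 → inactive
o3: d²=180 > ρ²=56 → inactive
F = F_att + ΣF_rep = (-0.4749,-2.6257)
Δp = p'−p = (-0.0237,-0.1313); α = Δx/Fx = (-321/13520) / (-321/676) = 1/20
check: Δy/Fy = (-355/2704) / (-1775/676) = 1/20 ✓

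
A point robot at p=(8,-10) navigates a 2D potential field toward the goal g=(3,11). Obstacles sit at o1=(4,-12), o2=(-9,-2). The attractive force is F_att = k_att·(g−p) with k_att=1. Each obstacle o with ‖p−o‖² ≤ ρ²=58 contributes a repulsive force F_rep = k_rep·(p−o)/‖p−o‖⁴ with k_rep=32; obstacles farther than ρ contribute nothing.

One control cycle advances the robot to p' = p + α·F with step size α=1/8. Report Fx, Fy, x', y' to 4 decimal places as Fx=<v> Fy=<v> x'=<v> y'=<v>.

Fx=-4.6800 Fy=21.1600 x'=7.4150 y'=-7.3550

F_att = 1·(g−p) = 1·(-5,21) = (-5.0000,21.0000)
o1: d²=20 ≤ ρ²=58; F_rep = 32·(4,2)/20² = (0.3200,0.1600)
o2: d²=353 > ρ²=58 → inactive
F = F_att + ΣF_rep = (-4.6800,21.1600)
p' = p + 1/8·F = (7.4150,-7.3550)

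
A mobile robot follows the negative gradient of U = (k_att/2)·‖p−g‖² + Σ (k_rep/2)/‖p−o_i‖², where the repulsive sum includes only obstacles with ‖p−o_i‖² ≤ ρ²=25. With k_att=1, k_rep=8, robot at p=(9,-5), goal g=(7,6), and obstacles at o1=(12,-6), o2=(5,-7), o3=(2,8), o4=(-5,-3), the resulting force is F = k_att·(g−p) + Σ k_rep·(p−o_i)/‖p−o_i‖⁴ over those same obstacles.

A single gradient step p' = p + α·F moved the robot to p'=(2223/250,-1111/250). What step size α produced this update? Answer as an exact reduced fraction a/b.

F_att = 1·(g−p) = 1·(-2,11) = (-2.0000,11.0000)
o1: d²=10 ≤ ρ²=25; F_rep = 8·(-3,1)/10² = (-0.2400,0.0800)
o2: d²=20 ≤ ρ²=25; F_rep = 8·(4,2)/20² = (0.0800,0.0400)
o3: d²=218 > ρ²=25 → inactive
o4: d²=200 > ρ²=25 → inactive
F = F_att + ΣF_rep = (-2.1600,11.1200)
Δp = p'−p = (-0.1080,0.5560); α = Δx/Fx = (-27/250) / (-54/25) = 1/20
check: Δy/Fy = (139/250) / (278/25) = 1/20 ✓

α = 1/20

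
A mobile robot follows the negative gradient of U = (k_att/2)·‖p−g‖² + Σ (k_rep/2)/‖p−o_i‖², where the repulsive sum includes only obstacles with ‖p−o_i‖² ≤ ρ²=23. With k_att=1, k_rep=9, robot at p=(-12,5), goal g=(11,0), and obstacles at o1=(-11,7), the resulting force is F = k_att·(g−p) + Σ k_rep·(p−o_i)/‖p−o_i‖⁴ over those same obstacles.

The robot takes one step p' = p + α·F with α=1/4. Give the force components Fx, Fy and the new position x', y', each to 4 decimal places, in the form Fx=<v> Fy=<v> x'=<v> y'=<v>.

Fx=22.6400 Fy=-5.7200 x'=-6.3400 y'=3.5700

F_att = 1·(g−p) = 1·(23,-5) = (23.0000,-5.0000)
o1: d²=5 ≤ ρ²=23; F_rep = 9·(-1,-2)/5² = (-0.3600,-0.7200)
F = F_att + ΣF_rep = (22.6400,-5.7200)
p' = p + 1/4·F = (-6.3400,3.5700)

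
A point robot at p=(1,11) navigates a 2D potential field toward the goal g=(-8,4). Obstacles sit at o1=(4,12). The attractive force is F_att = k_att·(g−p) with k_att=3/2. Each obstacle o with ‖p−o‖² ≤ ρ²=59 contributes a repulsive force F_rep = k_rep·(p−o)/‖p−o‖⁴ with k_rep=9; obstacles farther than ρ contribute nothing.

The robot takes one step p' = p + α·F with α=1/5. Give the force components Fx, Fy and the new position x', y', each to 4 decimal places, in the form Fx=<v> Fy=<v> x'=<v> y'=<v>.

F_att = 3/2·(g−p) = 3/2·(-9,-7) = (-13.5000,-10.5000)
o1: d²=10 ≤ ρ²=59; F_rep = 9·(-3,-1)/10² = (-0.2700,-0.0900)
F = F_att + ΣF_rep = (-13.7700,-10.5900)
p' = p + 1/5·F = (-1.7540,8.8820)

Fx=-13.7700 Fy=-10.5900 x'=-1.7540 y'=8.8820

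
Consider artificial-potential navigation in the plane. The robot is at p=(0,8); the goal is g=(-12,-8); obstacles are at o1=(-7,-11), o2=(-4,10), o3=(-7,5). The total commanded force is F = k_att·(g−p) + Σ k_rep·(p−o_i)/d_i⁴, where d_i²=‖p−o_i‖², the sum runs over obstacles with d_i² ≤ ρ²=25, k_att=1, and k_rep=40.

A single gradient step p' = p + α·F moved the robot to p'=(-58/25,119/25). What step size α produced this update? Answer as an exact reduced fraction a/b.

F_att = 1·(g−p) = 1·(-12,-16) = (-12.0000,-16.0000)
o1: d²=410 > ρ²=25 → inactive
o2: d²=20 ≤ ρ²=25; F_rep = 40·(4,-2)/20² = (0.4000,-0.2000)
o3: d²=58 > ρ²=25 → inactive
F = F_att + ΣF_rep = (-11.6000,-16.2000)
Δp = p'−p = (-2.3200,-3.2400); α = Δx/Fx = (-58/25) / (-58/5) = 1/5
check: Δy/Fy = (-81/25) / (-81/5) = 1/5 ✓

α = 1/5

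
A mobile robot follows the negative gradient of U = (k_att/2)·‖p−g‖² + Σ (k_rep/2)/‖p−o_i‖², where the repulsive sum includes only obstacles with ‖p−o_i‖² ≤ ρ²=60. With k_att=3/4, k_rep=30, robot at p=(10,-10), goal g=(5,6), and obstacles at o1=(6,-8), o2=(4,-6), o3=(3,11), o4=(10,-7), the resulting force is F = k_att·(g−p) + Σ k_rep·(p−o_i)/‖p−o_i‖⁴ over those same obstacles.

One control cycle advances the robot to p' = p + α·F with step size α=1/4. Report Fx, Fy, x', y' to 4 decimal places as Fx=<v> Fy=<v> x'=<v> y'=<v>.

F_att = 3/4·(g−p) = 3/4·(-5,16) = (-3.7500,12.0000)
o1: d²=20 ≤ ρ²=60; F_rep = 30·(4,-2)/20² = (0.3000,-0.1500)
o2: d²=52 ≤ ρ²=60; F_rep = 30·(6,-4)/52² = (0.0666,-0.0444)
o3: d²=490 > ρ²=60 → inactive
o4: d²=9 ≤ ρ²=60; F_rep = 30·(0,-3)/9² = (0.0000,-1.1111)
F = F_att + ΣF_rep = (-3.3834,10.6945)
p' = p + 1/4·F = (9.1541,-7.3264)

Fx=-3.3834 Fy=10.6945 x'=9.1541 y'=-7.3264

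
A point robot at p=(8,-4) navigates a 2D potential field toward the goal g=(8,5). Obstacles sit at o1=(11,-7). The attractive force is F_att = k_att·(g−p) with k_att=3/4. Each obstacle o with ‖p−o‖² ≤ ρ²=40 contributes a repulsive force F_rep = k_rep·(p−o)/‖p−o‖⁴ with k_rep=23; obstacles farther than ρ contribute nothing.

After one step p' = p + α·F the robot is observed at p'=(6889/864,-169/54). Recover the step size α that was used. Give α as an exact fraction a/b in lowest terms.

α = 1/8

F_att = 3/4·(g−p) = 3/4·(0,9) = (0.0000,6.7500)
o1: d²=18 ≤ ρ²=40; F_rep = 23·(-3,3)/18² = (-0.2130,0.2130)
F = F_att + ΣF_rep = (-0.2130,6.9630)
Δp = p'−p = (-0.0266,0.8704); α = Δx/Fx = (-23/864) / (-23/108) = 1/8
check: Δy/Fy = (47/54) / (188/27) = 1/8 ✓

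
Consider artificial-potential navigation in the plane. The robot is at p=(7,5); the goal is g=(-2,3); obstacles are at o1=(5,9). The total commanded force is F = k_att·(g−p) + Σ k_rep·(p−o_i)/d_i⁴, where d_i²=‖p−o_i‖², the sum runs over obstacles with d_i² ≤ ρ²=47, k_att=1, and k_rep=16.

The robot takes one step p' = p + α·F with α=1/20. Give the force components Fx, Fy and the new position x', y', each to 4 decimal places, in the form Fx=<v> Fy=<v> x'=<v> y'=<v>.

F_att = 1·(g−p) = 1·(-9,-2) = (-9.0000,-2.0000)
o1: d²=20 ≤ ρ²=47; F_rep = 16·(2,-4)/20² = (0.0800,-0.1600)
F = F_att + ΣF_rep = (-8.9200,-2.1600)
p' = p + 1/20·F = (6.5540,4.8920)

Fx=-8.9200 Fy=-2.1600 x'=6.5540 y'=4.8920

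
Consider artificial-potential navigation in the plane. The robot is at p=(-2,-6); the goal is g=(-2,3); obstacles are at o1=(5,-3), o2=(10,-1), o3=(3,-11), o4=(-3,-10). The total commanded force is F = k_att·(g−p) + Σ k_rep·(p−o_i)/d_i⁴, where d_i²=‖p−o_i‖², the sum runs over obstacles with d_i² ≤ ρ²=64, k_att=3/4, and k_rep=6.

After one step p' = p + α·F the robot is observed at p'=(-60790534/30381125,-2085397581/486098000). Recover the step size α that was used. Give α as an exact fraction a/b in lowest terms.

F_att = 3/4·(g−p) = 3/4·(0,9) = (0.0000,6.7500)
o1: d²=58 ≤ ρ²=64; F_rep = 6·(-7,-3)/58² = (-0.0125,-0.0054)
o2: d²=169 > ρ²=64 → inactive
o3: d²=50 ≤ ρ²=64; F_rep = 6·(-5,5)/50² = (-0.0120,0.0120)
o4: d²=17 ≤ ρ²=64; F_rep = 6·(1,4)/17² = (0.0208,0.0830)
F = F_att + ΣF_rep = (-0.0037,6.8397)
Δp = p'−p = (-0.0009,1.7099); α = Δx/Fx = (-28284/30381125) / (-113136/30381125) = 1/4
check: Δy/Fy = (831190419/486098000) / (831190419/121524500) = 1/4 ✓

α = 1/4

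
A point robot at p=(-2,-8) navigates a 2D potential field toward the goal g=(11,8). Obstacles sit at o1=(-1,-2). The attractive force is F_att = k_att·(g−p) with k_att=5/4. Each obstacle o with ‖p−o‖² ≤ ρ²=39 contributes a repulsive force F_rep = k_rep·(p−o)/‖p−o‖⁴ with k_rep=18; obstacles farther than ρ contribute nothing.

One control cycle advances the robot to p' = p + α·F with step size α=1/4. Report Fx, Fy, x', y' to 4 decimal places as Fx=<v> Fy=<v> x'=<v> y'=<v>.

F_att = 5/4·(g−p) = 5/4·(13,16) = (16.2500,20.0000)
o1: d²=37 ≤ ρ²=39; F_rep = 18·(-1,-6)/37² = (-0.0131,-0.0789)
F = F_att + ΣF_rep = (16.2369,19.9211)
p' = p + 1/4·F = (2.0592,-3.0197)

Fx=16.2369 Fy=19.9211 x'=2.0592 y'=-3.0197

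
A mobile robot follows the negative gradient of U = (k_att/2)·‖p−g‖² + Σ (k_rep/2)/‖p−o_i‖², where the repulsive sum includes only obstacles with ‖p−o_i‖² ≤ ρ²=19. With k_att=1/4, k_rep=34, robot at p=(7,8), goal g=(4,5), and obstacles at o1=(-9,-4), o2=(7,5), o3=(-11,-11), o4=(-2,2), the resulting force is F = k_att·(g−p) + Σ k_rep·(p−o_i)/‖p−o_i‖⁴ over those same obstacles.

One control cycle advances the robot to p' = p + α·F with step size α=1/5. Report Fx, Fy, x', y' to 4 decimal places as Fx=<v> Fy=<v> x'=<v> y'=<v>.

Fx=-0.7500 Fy=0.5093 x'=6.8500 y'=8.1019

F_att = 1/4·(g−p) = 1/4·(-3,-3) = (-0.7500,-0.7500)
o1: d²=400 > ρ²=19 → inactive
o2: d²=9 ≤ ρ²=19; F_rep = 34·(0,3)/9² = (0.0000,1.2593)
o3: d²=685 > ρ²=19 → inactive
o4: d²=117 > ρ²=19 → inactive
F = F_att + ΣF_rep = (-0.7500,0.5093)
p' = p + 1/5·F = (6.8500,8.1019)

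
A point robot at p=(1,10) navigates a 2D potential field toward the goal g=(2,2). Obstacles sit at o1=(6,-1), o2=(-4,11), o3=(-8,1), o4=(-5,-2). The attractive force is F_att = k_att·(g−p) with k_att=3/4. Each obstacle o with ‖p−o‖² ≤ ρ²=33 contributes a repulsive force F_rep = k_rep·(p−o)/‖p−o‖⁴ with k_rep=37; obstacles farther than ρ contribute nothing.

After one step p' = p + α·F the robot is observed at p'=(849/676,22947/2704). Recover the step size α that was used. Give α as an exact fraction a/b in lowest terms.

F_att = 3/4·(g−p) = 3/4·(1,-8) = (0.7500,-6.0000)
o1: d²=146 > ρ²=33 → inactive
o2: d²=26 ≤ ρ²=33; F_rep = 37·(5,-1)/26² = (0.2737,-0.0547)
o3: d²=162 > ρ²=33 → inactive
o4: d²=180 > ρ²=33 → inactive
F = F_att + ΣF_rep = (1.0237,-6.0547)
Δp = p'−p = (0.2559,-1.5137); α = Δx/Fx = (173/676) / (173/169) = 1/4
check: Δy/Fy = (-4093/2704) / (-4093/676) = 1/4 ✓

α = 1/4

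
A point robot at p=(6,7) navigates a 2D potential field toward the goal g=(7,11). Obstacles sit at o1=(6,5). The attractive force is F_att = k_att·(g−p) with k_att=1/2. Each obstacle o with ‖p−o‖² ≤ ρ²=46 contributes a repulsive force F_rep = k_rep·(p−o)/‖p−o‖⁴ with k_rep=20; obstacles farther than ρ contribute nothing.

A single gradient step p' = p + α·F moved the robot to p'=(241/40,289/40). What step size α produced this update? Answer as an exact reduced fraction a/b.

F_att = 1/2·(g−p) = 1/2·(1,4) = (0.5000,2.0000)
o1: d²=4 ≤ ρ²=46; F_rep = 20·(0,2)/4² = (0.0000,2.5000)
F = F_att + ΣF_rep = (0.5000,4.5000)
Δp = p'−p = (0.0250,0.2250); α = Δx/Fx = (1/40) / (1/2) = 1/20
check: Δy/Fy = (9/40) / (9/2) = 1/20 ✓

α = 1/20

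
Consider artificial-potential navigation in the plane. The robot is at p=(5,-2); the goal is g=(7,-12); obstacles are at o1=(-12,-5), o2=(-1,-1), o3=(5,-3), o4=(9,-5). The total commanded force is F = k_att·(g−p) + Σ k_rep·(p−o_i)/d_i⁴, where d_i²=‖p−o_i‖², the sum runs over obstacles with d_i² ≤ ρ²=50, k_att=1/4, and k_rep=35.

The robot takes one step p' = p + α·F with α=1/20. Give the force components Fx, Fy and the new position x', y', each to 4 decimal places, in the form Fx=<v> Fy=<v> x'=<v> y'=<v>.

F_att = 1/4·(g−p) = 1/4·(2,-10) = (0.5000,-2.5000)
o1: d²=298 > ρ²=50 → inactive
o2: d²=37 ≤ ρ²=50; F_rep = 35·(6,-1)/37² = (0.1534,-0.0256)
o3: d²=1 ≤ ρ²=50; F_rep = 35·(0,1)/1² = (0.0000,35.0000)
o4: d²=25 ≤ ρ²=50; F_rep = 35·(-4,3)/25² = (-0.2240,0.1680)
F = F_att + ΣF_rep = (0.4294,32.6424)
p' = p + 1/20·F = (5.0215,-0.3679)

Fx=0.4294 Fy=32.6424 x'=5.0215 y'=-0.3679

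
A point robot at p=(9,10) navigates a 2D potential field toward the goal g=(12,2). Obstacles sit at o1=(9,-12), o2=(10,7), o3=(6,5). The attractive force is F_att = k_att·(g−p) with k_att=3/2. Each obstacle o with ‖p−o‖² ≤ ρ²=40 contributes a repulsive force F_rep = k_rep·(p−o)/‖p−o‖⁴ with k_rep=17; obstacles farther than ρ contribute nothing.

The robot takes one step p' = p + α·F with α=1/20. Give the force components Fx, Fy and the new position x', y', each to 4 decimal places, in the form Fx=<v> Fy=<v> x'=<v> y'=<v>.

Fx=4.3741 Fy=-11.4165 x'=9.2187 y'=9.4292

F_att = 3/2·(g−p) = 3/2·(3,-8) = (4.5000,-12.0000)
o1: d²=484 > ρ²=40 → inactive
o2: d²=10 ≤ ρ²=40; F_rep = 17·(-1,3)/10² = (-0.1700,0.5100)
o3: d²=34 ≤ ρ²=40; F_rep = 17·(3,5)/34² = (0.0441,0.0735)
F = F_att + ΣF_rep = (4.3741,-11.4165)
p' = p + 1/20·F = (9.2187,9.4292)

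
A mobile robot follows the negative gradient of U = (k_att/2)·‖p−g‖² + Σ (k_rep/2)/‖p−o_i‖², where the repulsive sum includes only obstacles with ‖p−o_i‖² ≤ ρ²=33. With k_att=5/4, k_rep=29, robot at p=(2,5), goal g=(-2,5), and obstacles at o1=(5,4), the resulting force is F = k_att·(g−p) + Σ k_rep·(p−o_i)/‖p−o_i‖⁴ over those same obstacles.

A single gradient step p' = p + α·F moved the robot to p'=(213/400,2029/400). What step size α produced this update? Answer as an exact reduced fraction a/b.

α = 1/4

F_att = 5/4·(g−p) = 5/4·(-4,0) = (-5.0000,0.0000)
o1: d²=10 ≤ ρ²=33; F_rep = 29·(-3,1)/10² = (-0.8700,0.2900)
F = F_att + ΣF_rep = (-5.8700,0.2900)
Δp = p'−p = (-1.4675,0.0725); α = Δx/Fx = (-587/400) / (-587/100) = 1/4
check: Δy/Fy = (29/400) / (29/100) = 1/4 ✓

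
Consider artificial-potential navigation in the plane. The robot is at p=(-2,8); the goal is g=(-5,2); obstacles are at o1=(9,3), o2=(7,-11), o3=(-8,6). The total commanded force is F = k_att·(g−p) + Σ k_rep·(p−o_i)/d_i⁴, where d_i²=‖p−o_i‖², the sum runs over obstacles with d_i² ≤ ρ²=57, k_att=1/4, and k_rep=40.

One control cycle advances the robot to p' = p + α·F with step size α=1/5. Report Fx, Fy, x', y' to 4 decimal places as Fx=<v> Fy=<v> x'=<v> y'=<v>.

F_att = 1/4·(g−p) = 1/4·(-3,-6) = (-0.7500,-1.5000)
o1: d²=146 > ρ²=57 → inactive
o2: d²=442 > ρ²=57 → inactive
o3: d²=40 ≤ ρ²=57; F_rep = 40·(6,2)/40² = (0.1500,0.0500)
F = F_att + ΣF_rep = (-0.6000,-1.4500)
p' = p + 1/5·F = (-2.1200,7.7100)

Fx=-0.6000 Fy=-1.4500 x'=-2.1200 y'=7.7100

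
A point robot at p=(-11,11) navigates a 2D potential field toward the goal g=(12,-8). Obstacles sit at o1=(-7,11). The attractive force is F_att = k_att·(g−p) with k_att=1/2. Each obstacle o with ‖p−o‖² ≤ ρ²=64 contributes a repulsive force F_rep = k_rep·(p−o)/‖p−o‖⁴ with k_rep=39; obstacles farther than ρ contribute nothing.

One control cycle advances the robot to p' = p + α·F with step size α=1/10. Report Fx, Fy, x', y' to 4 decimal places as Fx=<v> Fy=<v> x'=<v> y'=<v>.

F_att = 1/2·(g−p) = 1/2·(23,-19) = (11.5000,-9.5000)
o1: d²=16 ≤ ρ²=64; F_rep = 39·(-4,0)/16² = (-0.6094,0.0000)
F = F_att + ΣF_rep = (10.8906,-9.5000)
p' = p + 1/10·F = (-9.9109,10.0500)

Fx=10.8906 Fy=-9.5000 x'=-9.9109 y'=10.0500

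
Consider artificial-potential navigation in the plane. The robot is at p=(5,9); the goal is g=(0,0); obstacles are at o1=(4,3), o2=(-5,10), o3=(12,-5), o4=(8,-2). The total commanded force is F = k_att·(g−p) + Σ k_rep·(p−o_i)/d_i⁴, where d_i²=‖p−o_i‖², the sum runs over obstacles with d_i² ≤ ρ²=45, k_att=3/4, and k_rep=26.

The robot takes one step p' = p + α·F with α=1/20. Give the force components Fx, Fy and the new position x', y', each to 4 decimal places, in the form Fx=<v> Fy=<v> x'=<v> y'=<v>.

F_att = 3/4·(g−p) = 3/4·(-5,-9) = (-3.7500,-6.7500)
o1: d²=37 ≤ ρ²=45; F_rep = 26·(1,6)/37² = (0.0190,0.1140)
o2: d²=101 > ρ²=45 → inactive
o3: d²=245 > ρ²=45 → inactive
o4: d²=130 > ρ²=45 → inactive
F = F_att + ΣF_rep = (-3.7310,-6.6360)
p' = p + 1/20·F = (4.8134,8.6682)

Fx=-3.7310 Fy=-6.6360 x'=4.8134 y'=8.6682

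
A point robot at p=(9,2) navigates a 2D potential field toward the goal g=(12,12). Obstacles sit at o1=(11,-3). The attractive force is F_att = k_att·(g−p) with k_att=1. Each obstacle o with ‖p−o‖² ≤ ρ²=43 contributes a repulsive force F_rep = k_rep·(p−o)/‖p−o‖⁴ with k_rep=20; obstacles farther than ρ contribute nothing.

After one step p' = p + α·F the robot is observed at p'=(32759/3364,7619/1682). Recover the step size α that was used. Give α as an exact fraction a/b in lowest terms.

α = 1/4

F_att = 1·(g−p) = 1·(3,10) = (3.0000,10.0000)
o1: d²=29 ≤ ρ²=43; F_rep = 20·(-2,5)/29² = (-0.0476,0.1189)
F = F_att + ΣF_rep = (2.9524,10.1189)
Δp = p'−p = (0.7381,2.5297); α = Δx/Fx = (2483/3364) / (2483/841) = 1/4
check: Δy/Fy = (4255/1682) / (8510/841) = 1/4 ✓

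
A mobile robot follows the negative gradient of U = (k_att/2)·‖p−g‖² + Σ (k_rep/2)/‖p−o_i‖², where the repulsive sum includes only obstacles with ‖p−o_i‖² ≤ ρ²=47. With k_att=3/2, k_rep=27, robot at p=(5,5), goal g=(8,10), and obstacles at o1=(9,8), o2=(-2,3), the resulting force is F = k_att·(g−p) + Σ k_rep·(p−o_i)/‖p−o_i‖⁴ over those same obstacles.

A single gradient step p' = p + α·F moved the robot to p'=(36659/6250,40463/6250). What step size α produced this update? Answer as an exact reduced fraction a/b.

F_att = 3/2·(g−p) = 3/2·(3,5) = (4.5000,7.5000)
o1: d²=25 ≤ ρ²=47; F_rep = 27·(-4,-3)/25² = (-0.1728,-0.1296)
o2: d²=53 > ρ²=47 → inactive
F = F_att + ΣF_rep = (4.3272,7.3704)
Δp = p'−p = (0.8654,1.4741); α = Δx/Fx = (5409/6250) / (5409/1250) = 1/5
check: Δy/Fy = (9213/6250) / (9213/1250) = 1/5 ✓

α = 1/5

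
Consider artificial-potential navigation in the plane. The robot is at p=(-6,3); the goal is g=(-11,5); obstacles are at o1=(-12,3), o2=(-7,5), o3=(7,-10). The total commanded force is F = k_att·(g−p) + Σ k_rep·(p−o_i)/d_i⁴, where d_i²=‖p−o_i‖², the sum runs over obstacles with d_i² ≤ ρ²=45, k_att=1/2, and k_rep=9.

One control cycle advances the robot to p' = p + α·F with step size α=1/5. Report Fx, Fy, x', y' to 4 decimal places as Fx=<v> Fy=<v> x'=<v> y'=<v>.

F_att = 1/2·(g−p) = 1/2·(-5,2) = (-2.5000,1.0000)
o1: d²=36 ≤ ρ²=45; F_rep = 9·(6,0)/36² = (0.0417,0.0000)
o2: d²=5 ≤ ρ²=45; F_rep = 9·(1,-2)/5² = (0.3600,-0.7200)
o3: d²=338 > ρ²=45 → inactive
F = F_att + ΣF_rep = (-2.0983,0.2800)
p' = p + 1/5·F = (-6.4197,3.0560)

Fx=-2.0983 Fy=0.2800 x'=-6.4197 y'=3.0560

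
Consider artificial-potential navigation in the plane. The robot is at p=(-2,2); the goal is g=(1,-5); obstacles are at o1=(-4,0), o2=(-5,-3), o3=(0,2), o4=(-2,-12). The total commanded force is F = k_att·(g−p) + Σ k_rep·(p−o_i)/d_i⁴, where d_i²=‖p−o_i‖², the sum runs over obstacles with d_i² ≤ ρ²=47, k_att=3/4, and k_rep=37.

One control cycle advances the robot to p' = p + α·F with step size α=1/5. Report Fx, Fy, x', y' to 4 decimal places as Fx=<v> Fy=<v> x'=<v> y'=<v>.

Fx=-1.1227 Fy=-3.9337 x'=-2.2245 y'=1.2133

F_att = 3/4·(g−p) = 3/4·(3,-7) = (2.2500,-5.2500)
o1: d²=8 ≤ ρ²=47; F_rep = 37·(2,2)/8² = (1.1562,1.1562)
o2: d²=34 ≤ ρ²=47; F_rep = 37·(3,5)/34² = (0.0960,0.1600)
o3: d²=4 ≤ ρ²=47; F_rep = 37·(-2,0)/4² = (-4.6250,0.0000)
o4: d²=196 > ρ²=47 → inactive
F = F_att + ΣF_rep = (-1.1227,-3.9337)
p' = p + 1/5·F = (-2.2245,1.2133)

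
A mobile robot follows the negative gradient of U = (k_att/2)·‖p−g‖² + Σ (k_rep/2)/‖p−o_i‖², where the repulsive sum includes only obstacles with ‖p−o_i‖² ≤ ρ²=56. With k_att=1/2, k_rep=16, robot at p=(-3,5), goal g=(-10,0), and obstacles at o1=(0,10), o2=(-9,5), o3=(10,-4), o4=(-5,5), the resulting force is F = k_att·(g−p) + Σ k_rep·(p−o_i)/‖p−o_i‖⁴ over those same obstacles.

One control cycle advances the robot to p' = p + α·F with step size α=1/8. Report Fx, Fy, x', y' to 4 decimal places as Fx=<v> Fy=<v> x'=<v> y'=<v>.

Fx=-1.4674 Fy=-2.5692 x'=-3.1834 y'=4.6788

F_att = 1/2·(g−p) = 1/2·(-7,-5) = (-3.5000,-2.5000)
o1: d²=34 ≤ ρ²=56; F_rep = 16·(-3,-5)/34² = (-0.0415,-0.0692)
o2: d²=36 ≤ ρ²=56; F_rep = 16·(6,0)/36² = (0.0741,0.0000)
o3: d²=250 > ρ²=56 → inactive
o4: d²=4 ≤ ρ²=56; F_rep = 16·(2,0)/4² = (2.0000,0.0000)
F = F_att + ΣF_rep = (-1.4674,-2.5692)
p' = p + 1/8·F = (-3.1834,4.6788)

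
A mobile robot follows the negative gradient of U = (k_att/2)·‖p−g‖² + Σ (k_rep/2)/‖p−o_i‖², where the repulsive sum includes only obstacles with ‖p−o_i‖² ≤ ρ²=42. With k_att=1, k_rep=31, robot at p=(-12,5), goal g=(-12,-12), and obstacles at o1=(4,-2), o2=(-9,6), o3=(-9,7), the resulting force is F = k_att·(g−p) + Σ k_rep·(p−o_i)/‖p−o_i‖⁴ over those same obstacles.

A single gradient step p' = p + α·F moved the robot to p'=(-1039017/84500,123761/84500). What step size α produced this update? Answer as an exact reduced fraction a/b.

α = 1/5

F_att = 1·(g−p) = 1·(0,-17) = (0.0000,-17.0000)
o1: d²=305 > ρ²=42 → inactive
o2: d²=10 ≤ ρ²=42; F_rep = 31·(-3,-1)/10² = (-0.9300,-0.3100)
o3: d²=13 ≤ ρ²=42; F_rep = 31·(-3,-2)/13² = (-0.5503,-0.3669)
F = F_att + ΣF_rep = (-1.4803,-17.6769)
Δp = p'−p = (-0.2961,-3.5354); α = Δx/Fx = (-25017/84500) / (-25017/16900) = 1/5
check: Δy/Fy = (-298739/84500) / (-298739/16900) = 1/5 ✓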